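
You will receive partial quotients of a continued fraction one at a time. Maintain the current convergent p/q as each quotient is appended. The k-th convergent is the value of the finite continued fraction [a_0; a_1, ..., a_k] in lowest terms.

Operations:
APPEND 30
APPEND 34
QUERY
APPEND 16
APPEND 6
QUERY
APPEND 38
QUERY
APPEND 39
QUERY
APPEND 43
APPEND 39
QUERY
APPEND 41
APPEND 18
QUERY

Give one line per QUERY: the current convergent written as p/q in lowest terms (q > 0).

1021/34
99217/3304
3786612/126097
147777085/4921087
248117626498/8262501769
183473373604828/6109799998375

APPEND 30: p_0 = 30·1 + 0 = 30, q_0 = 30·0 + 1 = 1 → 30/1
APPEND 34: p_1 = 34·30 + 1 = 1021, q_1 = 34·1 + 0 = 34 → 1021/34
APPEND 16: p_2 = 16·1021 + 30 = 16366, q_2 = 16·34 + 1 = 545 → 16366/545
APPEND 6: p_3 = 6·16366 + 1021 = 99217, q_3 = 6·545 + 34 = 3304 → 99217/3304
APPEND 38: p_4 = 38·99217 + 16366 = 3786612, q_4 = 38·3304 + 545 = 126097 → 3786612/126097
APPEND 39: p_5 = 39·3786612 + 99217 = 147777085, q_5 = 39·126097 + 3304 = 4921087 → 147777085/4921087
APPEND 43: p_6 = 43·147777085 + 3786612 = 6358201267, q_6 = 43·4921087 + 126097 = 211732838 → 6358201267/211732838
APPEND 39: p_7 = 39·6358201267 + 147777085 = 248117626498, q_7 = 39·211732838 + 4921087 = 8262501769 → 248117626498/8262501769
APPEND 41: p_8 = 41·248117626498 + 6358201267 = 10179180887685, q_8 = 41·8262501769 + 211732838 = 338974305367 → 10179180887685/338974305367
APPEND 18: p_9 = 18·10179180887685 + 248117626498 = 183473373604828, q_9 = 18·338974305367 + 8262501769 = 6109799998375 → 183473373604828/6109799998375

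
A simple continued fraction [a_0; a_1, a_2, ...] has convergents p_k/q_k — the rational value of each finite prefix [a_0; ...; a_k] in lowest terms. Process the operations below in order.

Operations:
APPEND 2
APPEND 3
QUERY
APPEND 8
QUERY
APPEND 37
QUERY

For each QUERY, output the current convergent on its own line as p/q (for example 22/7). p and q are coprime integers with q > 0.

APPEND 2: p_0 = 2·1 + 0 = 2, q_0 = 2·0 + 1 = 1 → 2/1
APPEND 3: p_1 = 3·2 + 1 = 7, q_1 = 3·1 + 0 = 3 → 7/3
APPEND 8: p_2 = 8·7 + 2 = 58, q_2 = 8·3 + 1 = 25 → 58/25
APPEND 37: p_3 = 37·58 + 7 = 2153, q_3 = 37·25 + 3 = 928 → 2153/928

7/3
58/25
2153/928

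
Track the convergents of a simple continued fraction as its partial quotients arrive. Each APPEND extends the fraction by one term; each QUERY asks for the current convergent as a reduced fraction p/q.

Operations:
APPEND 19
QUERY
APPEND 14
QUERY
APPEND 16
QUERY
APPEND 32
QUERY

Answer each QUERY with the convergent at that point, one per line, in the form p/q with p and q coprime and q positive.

19/1
267/14
4291/225
137579/7214

APPEND 19: p_0 = 19·1 + 0 = 19, q_0 = 19·0 + 1 = 1 → 19/1
APPEND 14: p_1 = 14·19 + 1 = 267, q_1 = 14·1 + 0 = 14 → 267/14
APPEND 16: p_2 = 16·267 + 19 = 4291, q_2 = 16·14 + 1 = 225 → 4291/225
APPEND 32: p_3 = 32·4291 + 267 = 137579, q_3 = 32·225 + 14 = 7214 → 137579/7214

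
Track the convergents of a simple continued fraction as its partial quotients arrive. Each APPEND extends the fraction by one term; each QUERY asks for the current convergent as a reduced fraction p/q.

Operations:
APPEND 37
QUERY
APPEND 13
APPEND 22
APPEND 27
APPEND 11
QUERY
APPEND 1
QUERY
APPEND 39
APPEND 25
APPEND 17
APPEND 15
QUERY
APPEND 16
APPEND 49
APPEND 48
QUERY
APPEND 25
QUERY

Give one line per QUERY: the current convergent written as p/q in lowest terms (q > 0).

37/1
3176320/85669
3464109/93431
887931014869/23948519706
33610191497011771/906505482869491
840954702542712291/22681514586658280

APPEND 37: p_0 = 37·1 + 0 = 37, q_0 = 37·0 + 1 = 1 → 37/1
APPEND 13: p_1 = 13·37 + 1 = 482, q_1 = 13·1 + 0 = 13 → 482/13
APPEND 22: p_2 = 22·482 + 37 = 10641, q_2 = 22·13 + 1 = 287 → 10641/287
APPEND 27: p_3 = 27·10641 + 482 = 287789, q_3 = 27·287 + 13 = 7762 → 287789/7762
APPEND 11: p_4 = 11·287789 + 10641 = 3176320, q_4 = 11·7762 + 287 = 85669 → 3176320/85669
APPEND 1: p_5 = 1·3176320 + 287789 = 3464109, q_5 = 1·85669 + 7762 = 93431 → 3464109/93431
APPEND 39: p_6 = 39·3464109 + 3176320 = 138276571, q_6 = 39·93431 + 85669 = 3729478 → 138276571/3729478
APPEND 25: p_7 = 25·138276571 + 3464109 = 3460378384, q_7 = 25·3729478 + 93431 = 93330381 → 3460378384/93330381
APPEND 17: p_8 = 17·3460378384 + 138276571 = 58964709099, q_8 = 17·93330381 + 3729478 = 1590345955 → 58964709099/1590345955
APPEND 15: p_9 = 15·58964709099 + 3460378384 = 887931014869, q_9 = 15·1590345955 + 93330381 = 23948519706 → 887931014869/23948519706
APPEND 16: p_10 = 16·887931014869 + 58964709099 = 14265860947003, q_10 = 16·23948519706 + 1590345955 = 384766661251 → 14265860947003/384766661251
APPEND 49: p_11 = 49·14265860947003 + 887931014869 = 699915117418016, q_11 = 49·384766661251 + 23948519706 = 18877514921005 → 699915117418016/18877514921005
APPEND 48: p_12 = 48·699915117418016 + 14265860947003 = 33610191497011771, q_12 = 48·18877514921005 + 384766661251 = 906505482869491 → 33610191497011771/906505482869491
APPEND 25: p_13 = 25·33610191497011771 + 699915117418016 = 840954702542712291, q_13 = 25·906505482869491 + 18877514921005 = 22681514586658280 → 840954702542712291/22681514586658280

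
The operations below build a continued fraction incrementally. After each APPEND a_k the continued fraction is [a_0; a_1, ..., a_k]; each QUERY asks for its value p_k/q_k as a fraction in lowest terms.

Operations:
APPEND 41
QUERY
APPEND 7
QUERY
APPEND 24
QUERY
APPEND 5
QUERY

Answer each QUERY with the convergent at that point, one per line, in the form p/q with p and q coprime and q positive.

41/1
288/7
6953/169
35053/852

APPEND 41: p_0 = 41·1 + 0 = 41, q_0 = 41·0 + 1 = 1 → 41/1
APPEND 7: p_1 = 7·41 + 1 = 288, q_1 = 7·1 + 0 = 7 → 288/7
APPEND 24: p_2 = 24·288 + 41 = 6953, q_2 = 24·7 + 1 = 169 → 6953/169
APPEND 5: p_3 = 5·6953 + 288 = 35053, q_3 = 5·169 + 7 = 852 → 35053/852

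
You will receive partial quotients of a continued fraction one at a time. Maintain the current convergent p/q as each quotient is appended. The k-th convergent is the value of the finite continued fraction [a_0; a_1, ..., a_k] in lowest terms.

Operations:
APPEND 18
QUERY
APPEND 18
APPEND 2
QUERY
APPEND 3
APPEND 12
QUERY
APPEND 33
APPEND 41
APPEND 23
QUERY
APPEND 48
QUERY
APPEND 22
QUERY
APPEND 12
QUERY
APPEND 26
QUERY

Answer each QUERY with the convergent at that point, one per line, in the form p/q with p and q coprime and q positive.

18/1
668/37
28616/1585
894302376/49534151
42965355601/2379790627
946132125598/52404927945
11396550862777/631238925967
297256454557800/16464617003087

APPEND 18: p_0 = 18·1 + 0 = 18, q_0 = 18·0 + 1 = 1 → 18/1
APPEND 18: p_1 = 18·18 + 1 = 325, q_1 = 18·1 + 0 = 18 → 325/18
APPEND 2: p_2 = 2·325 + 18 = 668, q_2 = 2·18 + 1 = 37 → 668/37
APPEND 3: p_3 = 3·668 + 325 = 2329, q_3 = 3·37 + 18 = 129 → 2329/129
APPEND 12: p_4 = 12·2329 + 668 = 28616, q_4 = 12·129 + 37 = 1585 → 28616/1585
APPEND 33: p_5 = 33·28616 + 2329 = 946657, q_5 = 33·1585 + 129 = 52434 → 946657/52434
APPEND 41: p_6 = 41·946657 + 28616 = 38841553, q_6 = 41·52434 + 1585 = 2151379 → 38841553/2151379
APPEND 23: p_7 = 23·38841553 + 946657 = 894302376, q_7 = 23·2151379 + 52434 = 49534151 → 894302376/49534151
APPEND 48: p_8 = 48·894302376 + 38841553 = 42965355601, q_8 = 48·49534151 + 2151379 = 2379790627 → 42965355601/2379790627
APPEND 22: p_9 = 22·42965355601 + 894302376 = 946132125598, q_9 = 22·2379790627 + 49534151 = 52404927945 → 946132125598/52404927945
APPEND 12: p_10 = 12·946132125598 + 42965355601 = 11396550862777, q_10 = 12·52404927945 + 2379790627 = 631238925967 → 11396550862777/631238925967
APPEND 26: p_11 = 26·11396550862777 + 946132125598 = 297256454557800, q_11 = 26·631238925967 + 52404927945 = 16464617003087 → 297256454557800/16464617003087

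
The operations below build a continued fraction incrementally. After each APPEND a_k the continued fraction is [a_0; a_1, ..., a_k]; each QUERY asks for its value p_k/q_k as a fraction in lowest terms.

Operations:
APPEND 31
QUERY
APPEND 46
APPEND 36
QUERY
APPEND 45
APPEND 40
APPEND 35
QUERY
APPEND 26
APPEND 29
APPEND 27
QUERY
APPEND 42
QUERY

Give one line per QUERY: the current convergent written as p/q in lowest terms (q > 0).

31/1
51403/1657
3244500467/104588006
66296123996209/2137086890514
2786889492075970/89836699942931

APPEND 31: p_0 = 31·1 + 0 = 31, q_0 = 31·0 + 1 = 1 → 31/1
APPEND 46: p_1 = 46·31 + 1 = 1427, q_1 = 46·1 + 0 = 46 → 1427/46
APPEND 36: p_2 = 36·1427 + 31 = 51403, q_2 = 36·46 + 1 = 1657 → 51403/1657
APPEND 45: p_3 = 45·51403 + 1427 = 2314562, q_3 = 45·1657 + 46 = 74611 → 2314562/74611
APPEND 40: p_4 = 40·2314562 + 51403 = 92633883, q_4 = 40·74611 + 1657 = 2986097 → 92633883/2986097
APPEND 35: p_5 = 35·92633883 + 2314562 = 3244500467, q_5 = 35·2986097 + 74611 = 104588006 → 3244500467/104588006
APPEND 26: p_6 = 26·3244500467 + 92633883 = 84449646025, q_6 = 26·104588006 + 2986097 = 2722274253 → 84449646025/2722274253
APPEND 29: p_7 = 29·84449646025 + 3244500467 = 2452284235192, q_7 = 29·2722274253 + 104588006 = 79050541343 → 2452284235192/79050541343
APPEND 27: p_8 = 27·2452284235192 + 84449646025 = 66296123996209, q_8 = 27·79050541343 + 2722274253 = 2137086890514 → 66296123996209/2137086890514
APPEND 42: p_9 = 42·66296123996209 + 2452284235192 = 2786889492075970, q_9 = 42·2137086890514 + 79050541343 = 89836699942931 → 2786889492075970/89836699942931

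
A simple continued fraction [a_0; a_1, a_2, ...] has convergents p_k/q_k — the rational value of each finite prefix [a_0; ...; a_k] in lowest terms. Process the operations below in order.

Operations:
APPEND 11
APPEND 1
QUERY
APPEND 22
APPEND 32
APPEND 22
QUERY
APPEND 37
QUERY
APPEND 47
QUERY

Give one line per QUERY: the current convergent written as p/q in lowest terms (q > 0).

12/1
194139/16237
7191955/601506
338216024/28287019

APPEND 11: p_0 = 11·1 + 0 = 11, q_0 = 11·0 + 1 = 1 → 11/1
APPEND 1: p_1 = 1·11 + 1 = 12, q_1 = 1·1 + 0 = 1 → 12/1
APPEND 22: p_2 = 22·12 + 11 = 275, q_2 = 22·1 + 1 = 23 → 275/23
APPEND 32: p_3 = 32·275 + 12 = 8812, q_3 = 32·23 + 1 = 737 → 8812/737
APPEND 22: p_4 = 22·8812 + 275 = 194139, q_4 = 22·737 + 23 = 16237 → 194139/16237
APPEND 37: p_5 = 37·194139 + 8812 = 7191955, q_5 = 37·16237 + 737 = 601506 → 7191955/601506
APPEND 47: p_6 = 47·7191955 + 194139 = 338216024, q_6 = 47·601506 + 16237 = 28287019 → 338216024/28287019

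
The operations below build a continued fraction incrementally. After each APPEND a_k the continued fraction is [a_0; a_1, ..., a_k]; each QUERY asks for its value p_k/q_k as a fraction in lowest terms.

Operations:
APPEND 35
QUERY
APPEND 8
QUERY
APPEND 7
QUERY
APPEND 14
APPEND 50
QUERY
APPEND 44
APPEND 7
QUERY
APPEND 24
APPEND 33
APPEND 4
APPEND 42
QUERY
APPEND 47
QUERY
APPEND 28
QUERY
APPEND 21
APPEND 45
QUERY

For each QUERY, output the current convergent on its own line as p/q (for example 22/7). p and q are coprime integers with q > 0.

APPEND 35: p_0 = 35·1 + 0 = 35, q_0 = 35·0 + 1 = 1 → 35/1
APPEND 8: p_1 = 8·35 + 1 = 281, q_1 = 8·1 + 0 = 8 → 281/8
APPEND 7: p_2 = 7·281 + 35 = 2002, q_2 = 7·8 + 1 = 57 → 2002/57
APPEND 14: p_3 = 14·2002 + 281 = 28309, q_3 = 14·57 + 8 = 806 → 28309/806
APPEND 50: p_4 = 50·28309 + 2002 = 1417452, q_4 = 50·806 + 57 = 40357 → 1417452/40357
APPEND 44: p_5 = 44·1417452 + 28309 = 62396197, q_5 = 44·40357 + 806 = 1776514 → 62396197/1776514
APPEND 7: p_6 = 7·62396197 + 1417452 = 438190831, q_6 = 7·1776514 + 40357 = 12475955 → 438190831/12475955
APPEND 24: p_7 = 24·438190831 + 62396197 = 10578976141, q_7 = 24·12475955 + 1776514 = 301199434 → 10578976141/301199434
APPEND 33: p_8 = 33·10578976141 + 438190831 = 349544403484, q_8 = 33·301199434 + 12475955 = 9952057277 → 349544403484/9952057277
APPEND 4: p_9 = 4·349544403484 + 10578976141 = 1408756590077, q_9 = 4·9952057277 + 301199434 = 40109428542 → 1408756590077/40109428542
APPEND 42: p_10 = 42·1408756590077 + 349544403484 = 59517321186718, q_10 = 42·40109428542 + 9952057277 = 1694548056041 → 59517321186718/1694548056041
APPEND 47: p_11 = 47·59517321186718 + 1408756590077 = 2798722852365823, q_11 = 47·1694548056041 + 40109428542 = 79683868062469 → 2798722852365823/79683868062469
APPEND 28: p_12 = 28·2798722852365823 + 59517321186718 = 78423757187429762, q_12 = 28·79683868062469 + 1694548056041 = 2232842853805173 → 78423757187429762/2232842853805173
APPEND 21: p_13 = 21·78423757187429762 + 2798722852365823 = 1649697623788390825, q_13 = 21·2232842853805173 + 79683868062469 = 46969383797971102 → 1649697623788390825/46969383797971102
APPEND 45: p_14 = 45·1649697623788390825 + 78423757187429762 = 74314816827665016887, q_14 = 45·46969383797971102 + 2232842853805173 = 2115855113762504763 → 74314816827665016887/2115855113762504763

35/1
281/8
2002/57
1417452/40357
438190831/12475955
59517321186718/1694548056041
2798722852365823/79683868062469
78423757187429762/2232842853805173
74314816827665016887/2115855113762504763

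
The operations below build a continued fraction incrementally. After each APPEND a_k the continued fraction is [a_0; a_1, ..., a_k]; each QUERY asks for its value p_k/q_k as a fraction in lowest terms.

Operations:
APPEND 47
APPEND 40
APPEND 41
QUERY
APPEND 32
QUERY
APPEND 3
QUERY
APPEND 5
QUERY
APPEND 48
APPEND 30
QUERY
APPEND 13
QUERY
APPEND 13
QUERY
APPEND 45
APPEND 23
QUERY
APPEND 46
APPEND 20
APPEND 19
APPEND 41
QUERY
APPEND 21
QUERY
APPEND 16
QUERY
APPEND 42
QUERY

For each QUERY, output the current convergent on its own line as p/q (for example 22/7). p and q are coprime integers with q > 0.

APPEND 47: p_0 = 47·1 + 0 = 47, q_0 = 47·0 + 1 = 1 → 47/1
APPEND 40: p_1 = 40·47 + 1 = 1881, q_1 = 40·1 + 0 = 40 → 1881/40
APPEND 41: p_2 = 41·1881 + 47 = 77168, q_2 = 41·40 + 1 = 1641 → 77168/1641
APPEND 32: p_3 = 32·77168 + 1881 = 2471257, q_3 = 32·1641 + 40 = 52552 → 2471257/52552
APPEND 3: p_4 = 3·2471257 + 77168 = 7490939, q_4 = 3·52552 + 1641 = 159297 → 7490939/159297
APPEND 5: p_5 = 5·7490939 + 2471257 = 39925952, q_5 = 5·159297 + 52552 = 849037 → 39925952/849037
APPEND 48: p_6 = 48·39925952 + 7490939 = 1923936635, q_6 = 48·849037 + 159297 = 40913073 → 1923936635/40913073
APPEND 30: p_7 = 30·1923936635 + 39925952 = 57758025002, q_7 = 30·40913073 + 849037 = 1228241227 → 57758025002/1228241227
APPEND 13: p_8 = 13·57758025002 + 1923936635 = 752778261661, q_8 = 13·1228241227 + 40913073 = 16008049024 → 752778261661/16008049024
APPEND 13: p_9 = 13·752778261661 + 57758025002 = 9843875426595, q_9 = 13·16008049024 + 1228241227 = 209332878539 → 9843875426595/209332878539
APPEND 45: p_10 = 45·9843875426595 + 752778261661 = 443727172458436, q_10 = 45·209332878539 + 16008049024 = 9435987583279 → 443727172458436/9435987583279
APPEND 23: p_11 = 23·443727172458436 + 9843875426595 = 10215568841970623, q_11 = 23·9435987583279 + 209332878539 = 217237047293956 → 10215568841970623/217237047293956
APPEND 46: p_12 = 46·10215568841970623 + 443727172458436 = 470359893903107094, q_12 = 46·217237047293956 + 9435987583279 = 10002340163105255 → 470359893903107094/10002340163105255
APPEND 20: p_13 = 20·470359893903107094 + 10215568841970623 = 9417413446904112503, q_13 = 20·10002340163105255 + 217237047293956 = 200264040309399056 → 9417413446904112503/200264040309399056
APPEND 19: p_14 = 19·9417413446904112503 + 470359893903107094 = 179401215385081244651, q_14 = 19·200264040309399056 + 10002340163105255 = 3815019106041687319 → 179401215385081244651/3815019106041687319
APPEND 41: p_15 = 41·179401215385081244651 + 9417413446904112503 = 7364867244235235143194, q_15 = 41·3815019106041687319 + 200264040309399056 = 156616047388018579135 → 7364867244235235143194/156616047388018579135
APPEND 21: p_16 = 21·7364867244235235143194 + 179401215385081244651 = 154841613344325019251725, q_16 = 21·156616047388018579135 + 3815019106041687319 = 3292752014254431849154 → 154841613344325019251725/3292752014254431849154
APPEND 16: p_17 = 16·154841613344325019251725 + 7364867244235235143194 = 2484830680753435543170794, q_17 = 16·3292752014254431849154 + 156616047388018579135 = 52840648275458928165599 → 2484830680753435543170794/52840648275458928165599
APPEND 42: p_18 = 42·2484830680753435543170794 + 154841613344325019251725 = 104517730204988617832425073, q_18 = 42·52840648275458928165599 + 3292752014254431849154 = 2222599979583529414804312 → 104517730204988617832425073/2222599979583529414804312

77168/1641
2471257/52552
7490939/159297
39925952/849037
57758025002/1228241227
752778261661/16008049024
9843875426595/209332878539
10215568841970623/217237047293956
7364867244235235143194/156616047388018579135
154841613344325019251725/3292752014254431849154
2484830680753435543170794/52840648275458928165599
104517730204988617832425073/2222599979583529414804312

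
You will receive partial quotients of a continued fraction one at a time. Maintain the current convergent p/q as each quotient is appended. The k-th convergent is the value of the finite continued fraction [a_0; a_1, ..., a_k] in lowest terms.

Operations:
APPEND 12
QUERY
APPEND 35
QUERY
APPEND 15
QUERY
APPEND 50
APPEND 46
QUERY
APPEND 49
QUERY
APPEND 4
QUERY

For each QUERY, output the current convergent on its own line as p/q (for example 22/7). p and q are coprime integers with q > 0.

APPEND 12: p_0 = 12·1 + 0 = 12, q_0 = 12·0 + 1 = 1 → 12/1
APPEND 35: p_1 = 35·12 + 1 = 421, q_1 = 35·1 + 0 = 35 → 421/35
APPEND 15: p_2 = 15·421 + 12 = 6327, q_2 = 15·35 + 1 = 526 → 6327/526
APPEND 50: p_3 = 50·6327 + 421 = 316771, q_3 = 50·526 + 35 = 26335 → 316771/26335
APPEND 46: p_4 = 46·316771 + 6327 = 14577793, q_4 = 46·26335 + 526 = 1211936 → 14577793/1211936
APPEND 49: p_5 = 49·14577793 + 316771 = 714628628, q_5 = 49·1211936 + 26335 = 59411199 → 714628628/59411199
APPEND 4: p_6 = 4·714628628 + 14577793 = 2873092305, q_6 = 4·59411199 + 1211936 = 238856732 → 2873092305/238856732

12/1
421/35
6327/526
14577793/1211936
714628628/59411199
2873092305/238856732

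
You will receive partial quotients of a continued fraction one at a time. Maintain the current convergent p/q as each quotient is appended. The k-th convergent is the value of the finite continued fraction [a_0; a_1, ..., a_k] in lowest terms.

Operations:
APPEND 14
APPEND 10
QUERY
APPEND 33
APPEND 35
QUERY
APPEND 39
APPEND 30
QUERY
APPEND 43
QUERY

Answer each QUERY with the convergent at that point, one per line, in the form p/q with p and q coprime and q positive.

APPEND 14: p_0 = 14·1 + 0 = 14, q_0 = 14·0 + 1 = 1 → 14/1
APPEND 10: p_1 = 10·14 + 1 = 141, q_1 = 10·1 + 0 = 10 → 141/10
APPEND 33: p_2 = 33·141 + 14 = 4667, q_2 = 33·10 + 1 = 331 → 4667/331
APPEND 35: p_3 = 35·4667 + 141 = 163486, q_3 = 35·331 + 10 = 11595 → 163486/11595
APPEND 39: p_4 = 39·163486 + 4667 = 6380621, q_4 = 39·11595 + 331 = 452536 → 6380621/452536
APPEND 30: p_5 = 30·6380621 + 163486 = 191582116, q_5 = 30·452536 + 11595 = 13587675 → 191582116/13587675
APPEND 43: p_6 = 43·191582116 + 6380621 = 8244411609, q_6 = 43·13587675 + 452536 = 584722561 → 8244411609/584722561

141/10
163486/11595
191582116/13587675
8244411609/584722561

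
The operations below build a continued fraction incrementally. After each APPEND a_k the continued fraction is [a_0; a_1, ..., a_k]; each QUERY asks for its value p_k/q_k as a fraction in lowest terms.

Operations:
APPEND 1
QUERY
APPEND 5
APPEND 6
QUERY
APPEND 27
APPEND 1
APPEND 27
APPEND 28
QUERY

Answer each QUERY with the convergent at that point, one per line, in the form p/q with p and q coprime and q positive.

APPEND 1: p_0 = 1·1 + 0 = 1, q_0 = 1·0 + 1 = 1 → 1/1
APPEND 5: p_1 = 5·1 + 1 = 6, q_1 = 5·1 + 0 = 5 → 6/5
APPEND 6: p_2 = 6·6 + 1 = 37, q_2 = 6·5 + 1 = 31 → 37/31
APPEND 27: p_3 = 27·37 + 6 = 1005, q_3 = 27·31 + 5 = 842 → 1005/842
APPEND 1: p_4 = 1·1005 + 37 = 1042, q_4 = 1·842 + 31 = 873 → 1042/873
APPEND 27: p_5 = 27·1042 + 1005 = 29139, q_5 = 27·873 + 842 = 24413 → 29139/24413
APPEND 28: p_6 = 28·29139 + 1042 = 816934, q_6 = 28·24413 + 873 = 684437 → 816934/684437

1/1
37/31
816934/684437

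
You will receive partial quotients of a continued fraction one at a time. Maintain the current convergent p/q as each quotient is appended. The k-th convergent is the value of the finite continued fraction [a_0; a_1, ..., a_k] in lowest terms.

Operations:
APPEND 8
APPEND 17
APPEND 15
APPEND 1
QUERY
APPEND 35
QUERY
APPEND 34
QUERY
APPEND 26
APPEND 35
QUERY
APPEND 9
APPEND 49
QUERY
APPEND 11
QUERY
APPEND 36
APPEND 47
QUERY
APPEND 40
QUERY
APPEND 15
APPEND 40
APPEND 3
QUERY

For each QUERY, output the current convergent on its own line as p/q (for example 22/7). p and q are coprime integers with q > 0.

2200/273
79063/9811
2690342/333847
2453668767/304478002
1087952964809/135005078701
11989635659757/1487804857562
20349586961314624/2525198862551413
814416193289301021/101061650482007453
1483070939422268325682/184035629638658270527

APPEND 8: p_0 = 8·1 + 0 = 8, q_0 = 8·0 + 1 = 1 → 8/1
APPEND 17: p_1 = 17·8 + 1 = 137, q_1 = 17·1 + 0 = 17 → 137/17
APPEND 15: p_2 = 15·137 + 8 = 2063, q_2 = 15·17 + 1 = 256 → 2063/256
APPEND 1: p_3 = 1·2063 + 137 = 2200, q_3 = 1·256 + 17 = 273 → 2200/273
APPEND 35: p_4 = 35·2200 + 2063 = 79063, q_4 = 35·273 + 256 = 9811 → 79063/9811
APPEND 34: p_5 = 34·79063 + 2200 = 2690342, q_5 = 34·9811 + 273 = 333847 → 2690342/333847
APPEND 26: p_6 = 26·2690342 + 79063 = 70027955, q_6 = 26·333847 + 9811 = 8689833 → 70027955/8689833
APPEND 35: p_7 = 35·70027955 + 2690342 = 2453668767, q_7 = 35·8689833 + 333847 = 304478002 → 2453668767/304478002
APPEND 9: p_8 = 9·2453668767 + 70027955 = 22153046858, q_8 = 9·304478002 + 8689833 = 2748991851 → 22153046858/2748991851
APPEND 49: p_9 = 49·22153046858 + 2453668767 = 1087952964809, q_9 = 49·2748991851 + 304478002 = 135005078701 → 1087952964809/135005078701
APPEND 11: p_10 = 11·1087952964809 + 22153046858 = 11989635659757, q_10 = 11·135005078701 + 2748991851 = 1487804857562 → 11989635659757/1487804857562
APPEND 36: p_11 = 36·11989635659757 + 1087952964809 = 432714836716061, q_11 = 36·1487804857562 + 135005078701 = 53695979950933 → 432714836716061/53695979950933
APPEND 47: p_12 = 47·432714836716061 + 11989635659757 = 20349586961314624, q_12 = 47·53695979950933 + 1487804857562 = 2525198862551413 → 20349586961314624/2525198862551413
APPEND 40: p_13 = 40·20349586961314624 + 432714836716061 = 814416193289301021, q_13 = 40·2525198862551413 + 53695979950933 = 101061650482007453 → 814416193289301021/101061650482007453
APPEND 15: p_14 = 15·814416193289301021 + 20349586961314624 = 12236592486300829939, q_14 = 15·101061650482007453 + 2525198862551413 = 1518449956092663208 → 12236592486300829939/1518449956092663208
APPEND 40: p_15 = 40·12236592486300829939 + 814416193289301021 = 490278115645322498581, q_15 = 40·1518449956092663208 + 101061650482007453 = 60839059894188535773 → 490278115645322498581/60839059894188535773
APPEND 3: p_16 = 3·490278115645322498581 + 12236592486300829939 = 1483070939422268325682, q_16 = 3·60839059894188535773 + 1518449956092663208 = 184035629638658270527 → 1483070939422268325682/184035629638658270527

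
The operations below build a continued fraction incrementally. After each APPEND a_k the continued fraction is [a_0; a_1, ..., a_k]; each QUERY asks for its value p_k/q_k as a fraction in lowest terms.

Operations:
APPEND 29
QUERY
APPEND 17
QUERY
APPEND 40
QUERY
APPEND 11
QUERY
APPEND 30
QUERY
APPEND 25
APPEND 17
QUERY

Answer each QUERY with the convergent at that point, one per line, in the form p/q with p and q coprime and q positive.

APPEND 29: p_0 = 29·1 + 0 = 29, q_0 = 29·0 + 1 = 1 → 29/1
APPEND 17: p_1 = 17·29 + 1 = 494, q_1 = 17·1 + 0 = 17 → 494/17
APPEND 40: p_2 = 40·494 + 29 = 19789, q_2 = 40·17 + 1 = 681 → 19789/681
APPEND 11: p_3 = 11·19789 + 494 = 218173, q_3 = 11·681 + 17 = 7508 → 218173/7508
APPEND 30: p_4 = 30·218173 + 19789 = 6564979, q_4 = 30·7508 + 681 = 225921 → 6564979/225921
APPEND 25: p_5 = 25·6564979 + 218173 = 164342648, q_5 = 25·225921 + 7508 = 5655533 → 164342648/5655533
APPEND 17: p_6 = 17·164342648 + 6564979 = 2800389995, q_6 = 17·5655533 + 225921 = 96369982 → 2800389995/96369982

29/1
494/17
19789/681
218173/7508
6564979/225921
2800389995/96369982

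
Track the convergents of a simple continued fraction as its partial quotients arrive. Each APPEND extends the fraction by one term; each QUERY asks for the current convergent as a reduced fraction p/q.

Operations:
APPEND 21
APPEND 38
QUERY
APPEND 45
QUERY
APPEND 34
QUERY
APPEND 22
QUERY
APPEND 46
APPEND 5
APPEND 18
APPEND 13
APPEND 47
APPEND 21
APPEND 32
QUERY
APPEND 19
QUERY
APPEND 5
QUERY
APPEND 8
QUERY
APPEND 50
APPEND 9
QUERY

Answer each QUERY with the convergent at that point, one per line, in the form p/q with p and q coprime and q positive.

APPEND 21: p_0 = 21·1 + 0 = 21, q_0 = 21·0 + 1 = 1 → 21/1
APPEND 38: p_1 = 38·21 + 1 = 799, q_1 = 38·1 + 0 = 38 → 799/38
APPEND 45: p_2 = 45·799 + 21 = 35976, q_2 = 45·38 + 1 = 1711 → 35976/1711
APPEND 34: p_3 = 34·35976 + 799 = 1223983, q_3 = 34·1711 + 38 = 58212 → 1223983/58212
APPEND 22: p_4 = 22·1223983 + 35976 = 26963602, q_4 = 22·58212 + 1711 = 1282375 → 26963602/1282375
APPEND 46: p_5 = 46·26963602 + 1223983 = 1241549675, q_5 = 46·1282375 + 58212 = 59047462 → 1241549675/59047462
APPEND 5: p_6 = 5·1241549675 + 26963602 = 6234711977, q_6 = 5·59047462 + 1282375 = 296519685 → 6234711977/296519685
APPEND 18: p_7 = 18·6234711977 + 1241549675 = 113466365261, q_7 = 18·296519685 + 59047462 = 5396401792 → 113466365261/5396401792
APPEND 13: p_8 = 13·113466365261 + 6234711977 = 1481297460370, q_8 = 13·5396401792 + 296519685 = 70449742981 → 1481297460370/70449742981
APPEND 47: p_9 = 47·1481297460370 + 113466365261 = 69734447002651, q_9 = 47·70449742981 + 5396401792 = 3316534321899 → 69734447002651/3316534321899
APPEND 21: p_10 = 21·69734447002651 + 1481297460370 = 1465904684516041, q_10 = 21·3316534321899 + 70449742981 = 69717670502860 → 1465904684516041/69717670502860
APPEND 32: p_11 = 32·1465904684516041 + 69734447002651 = 46978684351515963, q_11 = 32·69717670502860 + 3316534321899 = 2234281990413419 → 46978684351515963/2234281990413419
APPEND 19: p_12 = 19·46978684351515963 + 1465904684516041 = 894060907363319338, q_12 = 19·2234281990413419 + 69717670502860 = 42521075488357821 → 894060907363319338/42521075488357821
APPEND 5: p_13 = 5·894060907363319338 + 46978684351515963 = 4517283221168112653, q_13 = 5·42521075488357821 + 2234281990413419 = 214839659432202524 → 4517283221168112653/214839659432202524
APPEND 8: p_14 = 8·4517283221168112653 + 894060907363319338 = 37032326676708220562, q_14 = 8·214839659432202524 + 42521075488357821 = 1761238350945978013 → 37032326676708220562/1761238350945978013
APPEND 50: p_15 = 50·37032326676708220562 + 4517283221168112653 = 1856133617056579140753, q_15 = 50·1761238350945978013 + 214839659432202524 = 88276757206731103174 → 1856133617056579140753/88276757206731103174
APPEND 9: p_16 = 9·1856133617056579140753 + 37032326676708220562 = 16742234880185920487339, q_16 = 9·88276757206731103174 + 1761238350945978013 = 796252053211525906579 → 16742234880185920487339/796252053211525906579

799/38
35976/1711
1223983/58212
26963602/1282375
46978684351515963/2234281990413419
894060907363319338/42521075488357821
4517283221168112653/214839659432202524
37032326676708220562/1761238350945978013
16742234880185920487339/796252053211525906579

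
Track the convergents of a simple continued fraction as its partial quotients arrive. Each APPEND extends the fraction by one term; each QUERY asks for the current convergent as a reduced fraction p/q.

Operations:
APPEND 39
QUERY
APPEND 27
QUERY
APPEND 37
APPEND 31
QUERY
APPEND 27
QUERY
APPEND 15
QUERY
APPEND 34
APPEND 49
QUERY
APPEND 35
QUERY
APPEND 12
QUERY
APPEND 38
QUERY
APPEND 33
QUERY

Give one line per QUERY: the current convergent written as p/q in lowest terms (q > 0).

39/1
1054/27
1211201/31027
32741464/838729
492333161/12611962
822323711123/21065238375
28798101958243/737712988562
346399547210039/8873621101119
13191980895939725/337935314831084
435681769113220964/11160739010526891

APPEND 39: p_0 = 39·1 + 0 = 39, q_0 = 39·0 + 1 = 1 → 39/1
APPEND 27: p_1 = 27·39 + 1 = 1054, q_1 = 27·1 + 0 = 27 → 1054/27
APPEND 37: p_2 = 37·1054 + 39 = 39037, q_2 = 37·27 + 1 = 1000 → 39037/1000
APPEND 31: p_3 = 31·39037 + 1054 = 1211201, q_3 = 31·1000 + 27 = 31027 → 1211201/31027
APPEND 27: p_4 = 27·1211201 + 39037 = 32741464, q_4 = 27·31027 + 1000 = 838729 → 32741464/838729
APPEND 15: p_5 = 15·32741464 + 1211201 = 492333161, q_5 = 15·838729 + 31027 = 12611962 → 492333161/12611962
APPEND 34: p_6 = 34·492333161 + 32741464 = 16772068938, q_6 = 34·12611962 + 838729 = 429645437 → 16772068938/429645437
APPEND 49: p_7 = 49·16772068938 + 492333161 = 822323711123, q_7 = 49·429645437 + 12611962 = 21065238375 → 822323711123/21065238375
APPEND 35: p_8 = 35·822323711123 + 16772068938 = 28798101958243, q_8 = 35·21065238375 + 429645437 = 737712988562 → 28798101958243/737712988562
APPEND 12: p_9 = 12·28798101958243 + 822323711123 = 346399547210039, q_9 = 12·737712988562 + 21065238375 = 8873621101119 → 346399547210039/8873621101119
APPEND 38: p_10 = 38·346399547210039 + 28798101958243 = 13191980895939725, q_10 = 38·8873621101119 + 737712988562 = 337935314831084 → 13191980895939725/337935314831084
APPEND 33: p_11 = 33·13191980895939725 + 346399547210039 = 435681769113220964, q_11 = 33·337935314831084 + 8873621101119 = 11160739010526891 → 435681769113220964/11160739010526891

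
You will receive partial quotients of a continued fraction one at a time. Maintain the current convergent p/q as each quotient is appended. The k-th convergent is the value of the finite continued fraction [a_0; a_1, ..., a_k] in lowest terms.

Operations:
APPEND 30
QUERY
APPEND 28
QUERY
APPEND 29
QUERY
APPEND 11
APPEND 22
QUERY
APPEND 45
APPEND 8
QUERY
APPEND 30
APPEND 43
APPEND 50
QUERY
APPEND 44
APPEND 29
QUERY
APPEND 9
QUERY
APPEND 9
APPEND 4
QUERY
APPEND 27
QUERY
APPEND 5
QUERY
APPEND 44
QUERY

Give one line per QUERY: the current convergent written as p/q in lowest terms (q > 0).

APPEND 30: p_0 = 30·1 + 0 = 30, q_0 = 30·0 + 1 = 1 → 30/1
APPEND 28: p_1 = 28·30 + 1 = 841, q_1 = 28·1 + 0 = 28 → 841/28
APPEND 29: p_2 = 29·841 + 30 = 24419, q_2 = 29·28 + 1 = 813 → 24419/813
APPEND 11: p_3 = 11·24419 + 841 = 269450, q_3 = 11·813 + 28 = 8971 → 269450/8971
APPEND 22: p_4 = 22·269450 + 24419 = 5952319, q_4 = 22·8971 + 813 = 198175 → 5952319/198175
APPEND 45: p_5 = 45·5952319 + 269450 = 268123805, q_5 = 45·198175 + 8971 = 8926846 → 268123805/8926846
APPEND 8: p_6 = 8·268123805 + 5952319 = 2150942759, q_6 = 8·8926846 + 198175 = 71612943 → 2150942759/71612943
APPEND 30: p_7 = 30·2150942759 + 268123805 = 64796406575, q_7 = 30·71612943 + 8926846 = 2157315136 → 64796406575/2157315136
APPEND 43: p_8 = 43·64796406575 + 2150942759 = 2788396425484, q_8 = 43·2157315136 + 71612943 = 92836163791 → 2788396425484/92836163791
APPEND 50: p_9 = 50·2788396425484 + 64796406575 = 139484617680775, q_9 = 50·92836163791 + 2157315136 = 4643965504686 → 139484617680775/4643965504686
APPEND 44: p_10 = 44·139484617680775 + 2788396425484 = 6140111574379584, q_10 = 44·4643965504686 + 92836163791 = 204427318369975 → 6140111574379584/204427318369975
APPEND 29: p_11 = 29·6140111574379584 + 139484617680775 = 178202720274688711, q_11 = 29·204427318369975 + 4643965504686 = 5933036198233961 → 178202720274688711/5933036198233961
APPEND 9: p_12 = 9·178202720274688711 + 6140111574379584 = 1609964594046577983, q_12 = 9·5933036198233961 + 204427318369975 = 53601753102475624 → 1609964594046577983/53601753102475624
APPEND 9: p_13 = 9·1609964594046577983 + 178202720274688711 = 14667884066693890558, q_13 = 9·53601753102475624 + 5933036198233961 = 488348814120514577 → 14667884066693890558/488348814120514577
APPEND 4: p_14 = 4·14667884066693890558 + 1609964594046577983 = 60281500860822140215, q_14 = 4·488348814120514577 + 53601753102475624 = 2006997009584533932 → 60281500860822140215/2006997009584533932
APPEND 27: p_15 = 27·60281500860822140215 + 14667884066693890558 = 1642268407308891676363, q_15 = 27·2006997009584533932 + 488348814120514577 = 54677268072902930741 → 1642268407308891676363/54677268072902930741
APPEND 5: p_16 = 5·1642268407308891676363 + 60281500860822140215 = 8271623537405280522030, q_16 = 5·54677268072902930741 + 2006997009584533932 = 275393337374099187637 → 8271623537405280522030/275393337374099187637
APPEND 44: p_17 = 44·8271623537405280522030 + 1642268407308891676363 = 365593704053141234645683, q_17 = 44·275393337374099187637 + 54677268072902930741 = 12171984112533267186769 → 365593704053141234645683/12171984112533267186769

30/1
841/28
24419/813
5952319/198175
2150942759/71612943
139484617680775/4643965504686
178202720274688711/5933036198233961
1609964594046577983/53601753102475624
60281500860822140215/2006997009584533932
1642268407308891676363/54677268072902930741
8271623537405280522030/275393337374099187637
365593704053141234645683/12171984112533267186769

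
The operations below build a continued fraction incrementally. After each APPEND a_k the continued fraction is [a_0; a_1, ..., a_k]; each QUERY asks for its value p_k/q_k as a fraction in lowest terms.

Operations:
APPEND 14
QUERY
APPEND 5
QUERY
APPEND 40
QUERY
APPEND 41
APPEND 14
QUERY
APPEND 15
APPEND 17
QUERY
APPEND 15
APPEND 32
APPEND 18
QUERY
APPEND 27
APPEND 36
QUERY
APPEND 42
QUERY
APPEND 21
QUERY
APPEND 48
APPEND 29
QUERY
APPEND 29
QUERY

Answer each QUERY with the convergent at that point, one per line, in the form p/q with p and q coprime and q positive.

APPEND 14: p_0 = 14·1 + 0 = 14, q_0 = 14·0 + 1 = 1 → 14/1
APPEND 5: p_1 = 5·14 + 1 = 71, q_1 = 5·1 + 0 = 5 → 71/5
APPEND 40: p_2 = 40·71 + 14 = 2854, q_2 = 40·5 + 1 = 201 → 2854/201
APPEND 41: p_3 = 41·2854 + 71 = 117085, q_3 = 41·201 + 5 = 8246 → 117085/8246
APPEND 14: p_4 = 14·117085 + 2854 = 1642044, q_4 = 14·8246 + 201 = 115645 → 1642044/115645
APPEND 15: p_5 = 15·1642044 + 117085 = 24747745, q_5 = 15·115645 + 8246 = 1742921 → 24747745/1742921
APPEND 17: p_6 = 17·24747745 + 1642044 = 422353709, q_6 = 17·1742921 + 115645 = 29745302 → 422353709/29745302
APPEND 15: p_7 = 15·422353709 + 24747745 = 6360053380, q_7 = 15·29745302 + 1742921 = 447922451 → 6360053380/447922451
APPEND 32: p_8 = 32·6360053380 + 422353709 = 203944061869, q_8 = 32·447922451 + 29745302 = 14363263734 → 203944061869/14363263734
APPEND 18: p_9 = 18·203944061869 + 6360053380 = 3677353167022, q_9 = 18·14363263734 + 447922451 = 258986669663 → 3677353167022/258986669663
APPEND 27: p_10 = 27·3677353167022 + 203944061869 = 99492479571463, q_10 = 27·258986669663 + 14363263734 = 7007003344635 → 99492479571463/7007003344635
APPEND 36: p_11 = 36·99492479571463 + 3677353167022 = 3585406617739690, q_11 = 36·7007003344635 + 258986669663 = 252511107076523 → 3585406617739690/252511107076523
APPEND 42: p_12 = 42·3585406617739690 + 99492479571463 = 150686570424638443, q_12 = 42·252511107076523 + 7007003344635 = 10612473500558601 → 150686570424638443/10612473500558601
APPEND 21: p_13 = 21·150686570424638443 + 3585406617739690 = 3168003385535146993, q_13 = 21·10612473500558601 + 252511107076523 = 223114454618807144 → 3168003385535146993/223114454618807144
APPEND 48: p_14 = 48·3168003385535146993 + 150686570424638443 = 152214849076111694107, q_14 = 48·223114454618807144 + 10612473500558601 = 10720106295203301513 → 152214849076111694107/10720106295203301513
APPEND 29: p_15 = 29·152214849076111694107 + 3168003385535146993 = 4417398626592774276096, q_15 = 29·10720106295203301513 + 223114454618807144 = 311106197015514551021 → 4417398626592774276096/311106197015514551021
APPEND 29: p_16 = 29·4417398626592774276096 + 152214849076111694107 = 128256775020266565700891, q_16 = 29·311106197015514551021 + 10720106295203301513 = 9032799819745125281122 → 128256775020266565700891/9032799819745125281122

14/1
71/5
2854/201
1642044/115645
422353709/29745302
3677353167022/258986669663
3585406617739690/252511107076523
150686570424638443/10612473500558601
3168003385535146993/223114454618807144
4417398626592774276096/311106197015514551021
128256775020266565700891/9032799819745125281122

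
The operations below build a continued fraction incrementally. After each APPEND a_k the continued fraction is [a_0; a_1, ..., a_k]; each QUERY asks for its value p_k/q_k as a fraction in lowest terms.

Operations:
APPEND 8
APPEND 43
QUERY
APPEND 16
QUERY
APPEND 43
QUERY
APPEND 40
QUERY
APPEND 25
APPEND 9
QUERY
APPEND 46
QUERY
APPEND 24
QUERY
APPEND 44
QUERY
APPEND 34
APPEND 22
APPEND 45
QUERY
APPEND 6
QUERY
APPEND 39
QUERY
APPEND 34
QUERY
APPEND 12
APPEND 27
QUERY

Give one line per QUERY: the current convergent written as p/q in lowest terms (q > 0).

APPEND 8: p_0 = 8·1 + 0 = 8, q_0 = 8·0 + 1 = 1 → 8/1
APPEND 43: p_1 = 43·8 + 1 = 345, q_1 = 43·1 + 0 = 43 → 345/43
APPEND 16: p_2 = 16·345 + 8 = 5528, q_2 = 16·43 + 1 = 689 → 5528/689
APPEND 43: p_3 = 43·5528 + 345 = 238049, q_3 = 43·689 + 43 = 29670 → 238049/29670
APPEND 40: p_4 = 40·238049 + 5528 = 9527488, q_4 = 40·29670 + 689 = 1187489 → 9527488/1187489
APPEND 25: p_5 = 25·9527488 + 238049 = 238425249, q_5 = 25·1187489 + 29670 = 29716895 → 238425249/29716895
APPEND 9: p_6 = 9·238425249 + 9527488 = 2155354729, q_6 = 9·29716895 + 1187489 = 268639544 → 2155354729/268639544
APPEND 46: p_7 = 46·2155354729 + 238425249 = 99384742783, q_7 = 46·268639544 + 29716895 = 12387135919 → 99384742783/12387135919
APPEND 24: p_8 = 24·99384742783 + 2155354729 = 2387389181521, q_8 = 24·12387135919 + 268639544 = 297559901600 → 2387389181521/297559901600
APPEND 44: p_9 = 44·2387389181521 + 99384742783 = 105144508729707, q_9 = 44·297559901600 + 12387135919 = 13105022806319 → 105144508729707/13105022806319
APPEND 34: p_10 = 34·105144508729707 + 2387389181521 = 3577300685991559, q_10 = 34·13105022806319 + 297559901600 = 445868335316446 → 3577300685991559/445868335316446
APPEND 22: p_11 = 22·3577300685991559 + 105144508729707 = 78805759600544005, q_11 = 22·445868335316446 + 13105022806319 = 9822208399768131 → 78805759600544005/9822208399768131
APPEND 45: p_12 = 45·78805759600544005 + 3577300685991559 = 3549836482710471784, q_12 = 45·9822208399768131 + 445868335316446 = 442445246324882341 → 3549836482710471784/442445246324882341
APPEND 6: p_13 = 6·3549836482710471784 + 78805759600544005 = 21377824655863374709, q_13 = 6·442445246324882341 + 9822208399768131 = 2664493686349062177 → 21377824655863374709/2664493686349062177
APPEND 39: p_14 = 39·21377824655863374709 + 3549836482710471784 = 837284998061382085435, q_14 = 39·2664493686349062177 + 442445246324882341 = 104357699013938307244 → 837284998061382085435/104357699013938307244
APPEND 34: p_15 = 34·837284998061382085435 + 21377824655863374709 = 28489067758742854279499, q_15 = 34·104357699013938307244 + 2664493686349062177 = 3550826260160251508473 → 28489067758742854279499/3550826260160251508473
APPEND 12: p_16 = 12·28489067758742854279499 + 837284998061382085435 = 342706098102975633439423, q_16 = 12·3550826260160251508473 + 104357699013938307244 = 42714272820936956408920 → 342706098102975633439423/42714272820936956408920
APPEND 27: p_17 = 27·342706098102975633439423 + 28489067758742854279499 = 9281553716539084957143920, q_17 = 27·42714272820936956408920 + 3550826260160251508473 = 1156836192425458074549313 → 9281553716539084957143920/1156836192425458074549313

345/43
5528/689
238049/29670
9527488/1187489
2155354729/268639544
99384742783/12387135919
2387389181521/297559901600
105144508729707/13105022806319
3549836482710471784/442445246324882341
21377824655863374709/2664493686349062177
837284998061382085435/104357699013938307244
28489067758742854279499/3550826260160251508473
9281553716539084957143920/1156836192425458074549313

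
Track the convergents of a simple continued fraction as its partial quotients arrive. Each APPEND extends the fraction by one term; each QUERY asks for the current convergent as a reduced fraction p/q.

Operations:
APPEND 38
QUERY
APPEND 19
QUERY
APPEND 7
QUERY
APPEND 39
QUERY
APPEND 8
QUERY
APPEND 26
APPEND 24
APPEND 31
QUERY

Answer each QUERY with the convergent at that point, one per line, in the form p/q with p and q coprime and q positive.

APPEND 38: p_0 = 38·1 + 0 = 38, q_0 = 38·0 + 1 = 1 → 38/1
APPEND 19: p_1 = 19·38 + 1 = 723, q_1 = 19·1 + 0 = 19 → 723/19
APPEND 7: p_2 = 7·723 + 38 = 5099, q_2 = 7·19 + 1 = 134 → 5099/134
APPEND 39: p_3 = 39·5099 + 723 = 199584, q_3 = 39·134 + 19 = 5245 → 199584/5245
APPEND 8: p_4 = 8·199584 + 5099 = 1601771, q_4 = 8·5245 + 134 = 42094 → 1601771/42094
APPEND 26: p_5 = 26·1601771 + 199584 = 41845630, q_5 = 26·42094 + 5245 = 1099689 → 41845630/1099689
APPEND 24: p_6 = 24·41845630 + 1601771 = 1005896891, q_6 = 24·1099689 + 42094 = 26434630 → 1005896891/26434630
APPEND 31: p_7 = 31·1005896891 + 41845630 = 31224649251, q_7 = 31·26434630 + 1099689 = 820573219 → 31224649251/820573219

38/1
723/19
5099/134
199584/5245
1601771/42094
31224649251/820573219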